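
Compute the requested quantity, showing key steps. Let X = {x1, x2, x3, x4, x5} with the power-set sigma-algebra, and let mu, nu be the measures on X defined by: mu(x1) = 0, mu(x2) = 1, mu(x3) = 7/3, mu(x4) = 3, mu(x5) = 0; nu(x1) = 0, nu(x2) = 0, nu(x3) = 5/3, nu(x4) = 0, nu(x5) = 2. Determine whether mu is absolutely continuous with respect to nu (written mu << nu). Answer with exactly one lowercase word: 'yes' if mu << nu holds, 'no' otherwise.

mu << nu means: every nu-null measurable set is also mu-null; equivalently, for every atom x, if nu({x}) = 0 then mu({x}) = 0.
Checking each atom:
  x1: nu = 0, mu = 0 -> consistent with mu << nu.
  x2: nu = 0, mu = 1 > 0 -> violates mu << nu.
  x3: nu = 5/3 > 0 -> no constraint.
  x4: nu = 0, mu = 3 > 0 -> violates mu << nu.
  x5: nu = 2 > 0 -> no constraint.
The atom(s) x2, x4 violate the condition (nu = 0 but mu > 0). Therefore mu is NOT absolutely continuous w.r.t. nu.

no


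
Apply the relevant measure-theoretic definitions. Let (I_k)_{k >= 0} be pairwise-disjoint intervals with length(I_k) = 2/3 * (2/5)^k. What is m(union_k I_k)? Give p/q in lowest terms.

By countable additivity of the Lebesgue measure on pairwise disjoint measurable sets,
  m(union_{k >= 0} I_k) = sum_{k >= 0} m(I_k) = sum_{k >= 0} a * r^k,
  with a = 2/3 and r = 2/5.
Since 0 < r = 2/5 < 1, the geometric series converges:
  sum_{k >= 0} a * r^k = a / (1 - r).
  = 2/3 / (1 - 2/5)
  = 2/3 / (3/5)
  = 10/9.

10/9


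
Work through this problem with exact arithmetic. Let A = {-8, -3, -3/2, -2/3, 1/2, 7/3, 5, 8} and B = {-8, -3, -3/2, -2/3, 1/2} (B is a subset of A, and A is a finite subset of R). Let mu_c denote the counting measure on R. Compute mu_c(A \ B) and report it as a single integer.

Counting measure assigns mu_c(E) = |E| (number of elements) when E is finite. For B subset A, A \ B is the set of elements of A not in B, so |A \ B| = |A| - |B|.
|A| = 8, |B| = 5, so mu_c(A \ B) = 8 - 5 = 3.

3


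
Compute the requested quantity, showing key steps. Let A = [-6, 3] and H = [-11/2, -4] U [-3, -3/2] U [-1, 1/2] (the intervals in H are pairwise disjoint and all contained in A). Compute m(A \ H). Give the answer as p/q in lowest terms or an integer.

The ambient interval has length m(A) = 3 - (-6) = 9.
Since the holes are disjoint and sit inside A, by finite additivity
  m(H) = sum_i (b_i - a_i), and m(A \ H) = m(A) - m(H).
Computing the hole measures:
  m(H_1) = -4 - (-11/2) = 3/2.
  m(H_2) = -3/2 - (-3) = 3/2.
  m(H_3) = 1/2 - (-1) = 3/2.
Summed: m(H) = 3/2 + 3/2 + 3/2 = 9/2.
So m(A \ H) = 9 - 9/2 = 9/2.

9/2


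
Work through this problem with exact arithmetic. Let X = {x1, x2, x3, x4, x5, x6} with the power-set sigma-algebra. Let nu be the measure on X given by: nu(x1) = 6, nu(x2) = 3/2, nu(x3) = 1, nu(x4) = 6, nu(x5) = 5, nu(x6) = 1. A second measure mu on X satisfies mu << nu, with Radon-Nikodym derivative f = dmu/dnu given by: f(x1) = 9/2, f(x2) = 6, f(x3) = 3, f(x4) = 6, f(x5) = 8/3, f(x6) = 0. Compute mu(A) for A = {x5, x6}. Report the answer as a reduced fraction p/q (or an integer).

By the defining property of the Radon-Nikodym derivative, for every measurable set A,
  mu(A) = integral_A f dnu.
Since nu is a discrete measure concentrated on the atoms of X, the integral over A reduces to the sum
  mu(A) = sum_{x in A} f(x) * nu({x}).
Computing each term:
  x5: f(x5) * nu(x5) = 8/3 * 5 = 40/3.
  x6: f(x6) * nu(x6) = 0 * 1 = 0.
Summing: mu(A) = 40/3 + 0 = 40/3.

40/3


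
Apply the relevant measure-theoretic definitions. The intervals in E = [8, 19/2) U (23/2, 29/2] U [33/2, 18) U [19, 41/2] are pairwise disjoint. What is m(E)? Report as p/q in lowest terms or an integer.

For pairwise disjoint intervals, m(union_i I_i) = sum_i m(I_i),
and m is invariant under swapping open/closed endpoints (single points have measure 0).
So m(E) = sum_i (b_i - a_i).
  I_1 has length 19/2 - 8 = 3/2.
  I_2 has length 29/2 - 23/2 = 3.
  I_3 has length 18 - 33/2 = 3/2.
  I_4 has length 41/2 - 19 = 3/2.
Summing:
  m(E) = 3/2 + 3 + 3/2 + 3/2 = 15/2.

15/2


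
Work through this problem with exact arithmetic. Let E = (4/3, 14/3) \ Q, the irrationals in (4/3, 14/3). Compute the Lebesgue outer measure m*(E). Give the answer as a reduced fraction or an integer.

The interval I = (4/3, 14/3) has m(I) = 14/3 - 4/3 = 10/3 (endpoints are measure-zero, so open/closed/half-open agree). Write I = (I cap Q) u (I \ Q). The rationals in I are countable, so m*(I cap Q) = 0 (cover each rational by intervals whose total length is arbitrarily small). By countable subadditivity m*(I) <= m*(I cap Q) + m*(I \ Q), hence m*(I \ Q) >= m(I) = 10/3. The reverse inequality m*(I \ Q) <= m*(I) = 10/3 is trivial since (I \ Q) is a subset of I. Therefore m*(I \ Q) = 10/3.

10/3


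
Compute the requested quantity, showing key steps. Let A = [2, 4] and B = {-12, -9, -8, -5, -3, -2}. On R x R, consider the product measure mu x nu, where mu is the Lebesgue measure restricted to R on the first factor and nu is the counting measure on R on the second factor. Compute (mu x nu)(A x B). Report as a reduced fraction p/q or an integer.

For a measurable rectangle A x B, the product measure satisfies
  (mu x nu)(A x B) = mu(A) * nu(B).
  mu(A) = 2.
  nu(B) = 6.
  (mu x nu)(A x B) = 2 * 6 = 12.

12


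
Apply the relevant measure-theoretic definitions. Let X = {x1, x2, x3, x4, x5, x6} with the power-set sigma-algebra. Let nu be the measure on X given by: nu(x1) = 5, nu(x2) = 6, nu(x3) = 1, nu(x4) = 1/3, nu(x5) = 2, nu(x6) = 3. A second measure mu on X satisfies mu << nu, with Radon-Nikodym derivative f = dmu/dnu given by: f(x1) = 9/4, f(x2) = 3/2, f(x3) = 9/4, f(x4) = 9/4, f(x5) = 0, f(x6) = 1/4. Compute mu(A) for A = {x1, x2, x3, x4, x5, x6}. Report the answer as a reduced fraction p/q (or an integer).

By the defining property of the Radon-Nikodym derivative, for every measurable set A,
  mu(A) = integral_A f dnu.
Since nu is a discrete measure concentrated on the atoms of X, the integral over A reduces to the sum
  mu(A) = sum_{x in A} f(x) * nu({x}).
Computing each term:
  x1: f(x1) * nu(x1) = 9/4 * 5 = 45/4.
  x2: f(x2) * nu(x2) = 3/2 * 6 = 9.
  x3: f(x3) * nu(x3) = 9/4 * 1 = 9/4.
  x4: f(x4) * nu(x4) = 9/4 * 1/3 = 3/4.
  x5: f(x5) * nu(x5) = 0 * 2 = 0.
  x6: f(x6) * nu(x6) = 1/4 * 3 = 3/4.
Summing: mu(A) = 45/4 + 9 + 9/4 + 3/4 + 0 + 3/4 = 24.

24


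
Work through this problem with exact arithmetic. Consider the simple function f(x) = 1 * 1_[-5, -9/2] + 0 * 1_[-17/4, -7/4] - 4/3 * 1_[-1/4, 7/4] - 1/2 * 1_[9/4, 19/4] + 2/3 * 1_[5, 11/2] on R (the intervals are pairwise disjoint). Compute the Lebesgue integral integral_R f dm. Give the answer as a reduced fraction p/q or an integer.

For a simple function f = sum_i c_i * 1_{A_i} with disjoint A_i,
  integral f dm = sum_i c_i * m(A_i).
Lengths of the A_i:
  m(A_1) = -9/2 - (-5) = 1/2.
  m(A_2) = -7/4 - (-17/4) = 5/2.
  m(A_3) = 7/4 - (-1/4) = 2.
  m(A_4) = 19/4 - 9/4 = 5/2.
  m(A_5) = 11/2 - 5 = 1/2.
Contributions c_i * m(A_i):
  (1) * (1/2) = 1/2.
  (0) * (5/2) = 0.
  (-4/3) * (2) = -8/3.
  (-1/2) * (5/2) = -5/4.
  (2/3) * (1/2) = 1/3.
Total: 1/2 + 0 - 8/3 - 5/4 + 1/3 = -37/12.

-37/12


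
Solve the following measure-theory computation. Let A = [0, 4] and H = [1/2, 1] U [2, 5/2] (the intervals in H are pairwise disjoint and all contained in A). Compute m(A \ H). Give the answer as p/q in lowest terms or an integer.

The ambient interval has length m(A) = 4 - 0 = 4.
Since the holes are disjoint and sit inside A, by finite additivity
  m(H) = sum_i (b_i - a_i), and m(A \ H) = m(A) - m(H).
Computing the hole measures:
  m(H_1) = 1 - 1/2 = 1/2.
  m(H_2) = 5/2 - 2 = 1/2.
Summed: m(H) = 1/2 + 1/2 = 1.
So m(A \ H) = 4 - 1 = 3.

3


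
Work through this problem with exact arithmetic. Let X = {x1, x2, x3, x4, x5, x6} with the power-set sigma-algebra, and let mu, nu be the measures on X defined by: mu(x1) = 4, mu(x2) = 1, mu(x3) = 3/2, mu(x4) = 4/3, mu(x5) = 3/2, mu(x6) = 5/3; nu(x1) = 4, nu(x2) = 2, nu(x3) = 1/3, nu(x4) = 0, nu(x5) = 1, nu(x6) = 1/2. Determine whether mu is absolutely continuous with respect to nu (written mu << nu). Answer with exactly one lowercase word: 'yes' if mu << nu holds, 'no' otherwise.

mu << nu means: every nu-null measurable set is also mu-null; equivalently, for every atom x, if nu({x}) = 0 then mu({x}) = 0.
Checking each atom:
  x1: nu = 4 > 0 -> no constraint.
  x2: nu = 2 > 0 -> no constraint.
  x3: nu = 1/3 > 0 -> no constraint.
  x4: nu = 0, mu = 4/3 > 0 -> violates mu << nu.
  x5: nu = 1 > 0 -> no constraint.
  x6: nu = 1/2 > 0 -> no constraint.
The atom(s) x4 violate the condition (nu = 0 but mu > 0). Therefore mu is NOT absolutely continuous w.r.t. nu.

no


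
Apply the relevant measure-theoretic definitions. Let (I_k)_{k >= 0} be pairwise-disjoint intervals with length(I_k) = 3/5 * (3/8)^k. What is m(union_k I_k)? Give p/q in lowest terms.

By countable additivity of the Lebesgue measure on pairwise disjoint measurable sets,
  m(union_{k >= 0} I_k) = sum_{k >= 0} m(I_k) = sum_{k >= 0} a * r^k,
  with a = 3/5 and r = 3/8.
Since 0 < r = 3/8 < 1, the geometric series converges:
  sum_{k >= 0} a * r^k = a / (1 - r).
  = 3/5 / (1 - 3/8)
  = 3/5 / (5/8)
  = 24/25.

24/25


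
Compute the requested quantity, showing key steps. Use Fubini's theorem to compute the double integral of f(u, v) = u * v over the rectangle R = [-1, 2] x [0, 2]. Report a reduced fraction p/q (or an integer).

f(u, v) is a tensor product of a function of u and a function of v, and both factors are bounded continuous (hence Lebesgue integrable) on the rectangle, so Fubini's theorem applies:
  integral_R f d(m x m) = (integral_a1^b1 u du) * (integral_a2^b2 v dv).
Inner integral in u: integral_{-1}^{2} u du = (2^2 - (-1)^2)/2
  = 3/2.
Inner integral in v: integral_{0}^{2} v dv = (2^2 - 0^2)/2
  = 2.
Product: (3/2) * (2) = 3.

3


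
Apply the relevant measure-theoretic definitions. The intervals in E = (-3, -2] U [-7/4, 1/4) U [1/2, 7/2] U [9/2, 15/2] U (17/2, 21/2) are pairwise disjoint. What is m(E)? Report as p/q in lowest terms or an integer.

For pairwise disjoint intervals, m(union_i I_i) = sum_i m(I_i),
and m is invariant under swapping open/closed endpoints (single points have measure 0).
So m(E) = sum_i (b_i - a_i).
  I_1 has length -2 - (-3) = 1.
  I_2 has length 1/4 - (-7/4) = 2.
  I_3 has length 7/2 - 1/2 = 3.
  I_4 has length 15/2 - 9/2 = 3.
  I_5 has length 21/2 - 17/2 = 2.
Summing:
  m(E) = 1 + 2 + 3 + 3 + 2 = 11.

11


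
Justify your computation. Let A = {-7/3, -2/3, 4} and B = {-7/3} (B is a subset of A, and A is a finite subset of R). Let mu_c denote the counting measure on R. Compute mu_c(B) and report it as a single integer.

Counting measure assigns mu_c(E) = |E| (number of elements) when E is finite.
B has 1 element(s), so mu_c(B) = 1.

1


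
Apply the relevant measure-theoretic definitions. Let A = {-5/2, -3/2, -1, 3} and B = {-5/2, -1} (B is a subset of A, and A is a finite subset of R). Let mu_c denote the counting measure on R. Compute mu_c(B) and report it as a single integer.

Counting measure assigns mu_c(E) = |E| (number of elements) when E is finite.
B has 2 element(s), so mu_c(B) = 2.

2


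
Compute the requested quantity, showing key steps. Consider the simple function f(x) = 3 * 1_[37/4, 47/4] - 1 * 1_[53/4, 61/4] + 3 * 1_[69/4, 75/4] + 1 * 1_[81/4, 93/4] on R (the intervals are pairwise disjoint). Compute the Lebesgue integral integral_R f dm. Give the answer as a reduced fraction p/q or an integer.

For a simple function f = sum_i c_i * 1_{A_i} with disjoint A_i,
  integral f dm = sum_i c_i * m(A_i).
Lengths of the A_i:
  m(A_1) = 47/4 - 37/4 = 5/2.
  m(A_2) = 61/4 - 53/4 = 2.
  m(A_3) = 75/4 - 69/4 = 3/2.
  m(A_4) = 93/4 - 81/4 = 3.
Contributions c_i * m(A_i):
  (3) * (5/2) = 15/2.
  (-1) * (2) = -2.
  (3) * (3/2) = 9/2.
  (1) * (3) = 3.
Total: 15/2 - 2 + 9/2 + 3 = 13.

13


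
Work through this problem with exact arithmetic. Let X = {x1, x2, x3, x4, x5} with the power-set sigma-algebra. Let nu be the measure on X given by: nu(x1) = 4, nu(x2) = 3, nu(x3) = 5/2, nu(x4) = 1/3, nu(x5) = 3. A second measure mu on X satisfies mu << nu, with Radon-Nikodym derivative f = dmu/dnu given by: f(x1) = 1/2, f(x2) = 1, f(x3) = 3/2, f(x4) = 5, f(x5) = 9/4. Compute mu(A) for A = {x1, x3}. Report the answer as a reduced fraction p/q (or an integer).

By the defining property of the Radon-Nikodym derivative, for every measurable set A,
  mu(A) = integral_A f dnu.
Since nu is a discrete measure concentrated on the atoms of X, the integral over A reduces to the sum
  mu(A) = sum_{x in A} f(x) * nu({x}).
Computing each term:
  x1: f(x1) * nu(x1) = 1/2 * 4 = 2.
  x3: f(x3) * nu(x3) = 3/2 * 5/2 = 15/4.
Summing: mu(A) = 2 + 15/4 = 23/4.

23/4


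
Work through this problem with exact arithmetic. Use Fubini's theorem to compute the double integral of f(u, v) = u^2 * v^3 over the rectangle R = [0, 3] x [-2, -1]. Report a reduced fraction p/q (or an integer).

f(u, v) is a tensor product of a function of u and a function of v, and both factors are bounded continuous (hence Lebesgue integrable) on the rectangle, so Fubini's theorem applies:
  integral_R f d(m x m) = (integral_a1^b1 u^2 du) * (integral_a2^b2 v^3 dv).
Inner integral in u: integral_{0}^{3} u^2 du = (3^3 - 0^3)/3
  = 9.
Inner integral in v: integral_{-2}^{-1} v^3 dv = ((-1)^4 - (-2)^4)/4
  = -15/4.
Product: (9) * (-15/4) = -135/4.

-135/4


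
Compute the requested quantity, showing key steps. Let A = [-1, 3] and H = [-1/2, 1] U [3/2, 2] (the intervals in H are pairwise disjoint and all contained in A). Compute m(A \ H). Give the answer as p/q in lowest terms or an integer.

The ambient interval has length m(A) = 3 - (-1) = 4.
Since the holes are disjoint and sit inside A, by finite additivity
  m(H) = sum_i (b_i - a_i), and m(A \ H) = m(A) - m(H).
Computing the hole measures:
  m(H_1) = 1 - (-1/2) = 3/2.
  m(H_2) = 2 - 3/2 = 1/2.
Summed: m(H) = 3/2 + 1/2 = 2.
So m(A \ H) = 4 - 2 = 2.

2


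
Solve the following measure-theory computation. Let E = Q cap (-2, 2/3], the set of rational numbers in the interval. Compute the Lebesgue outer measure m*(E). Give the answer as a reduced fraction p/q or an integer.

Q cap (-2, 2/3] is countable; list its elements as q_1, q_2, ... . Fix eps > 0 and cover the k-th point by an interval of length eps * 2^(-k). The cover has total length eps * sum_{k>=1} 2^(-k) = eps, so by definition of outer measure m*(Q cap (-2, 2/3]) <= eps. Since eps was arbitrary and m* >= 0, the outer measure is 0.

0


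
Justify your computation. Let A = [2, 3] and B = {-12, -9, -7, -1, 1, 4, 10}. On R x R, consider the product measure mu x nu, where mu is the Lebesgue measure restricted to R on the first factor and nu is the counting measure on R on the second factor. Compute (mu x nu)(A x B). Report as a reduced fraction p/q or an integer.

For a measurable rectangle A x B, the product measure satisfies
  (mu x nu)(A x B) = mu(A) * nu(B).
  mu(A) = 1.
  nu(B) = 7.
  (mu x nu)(A x B) = 1 * 7 = 7.

7


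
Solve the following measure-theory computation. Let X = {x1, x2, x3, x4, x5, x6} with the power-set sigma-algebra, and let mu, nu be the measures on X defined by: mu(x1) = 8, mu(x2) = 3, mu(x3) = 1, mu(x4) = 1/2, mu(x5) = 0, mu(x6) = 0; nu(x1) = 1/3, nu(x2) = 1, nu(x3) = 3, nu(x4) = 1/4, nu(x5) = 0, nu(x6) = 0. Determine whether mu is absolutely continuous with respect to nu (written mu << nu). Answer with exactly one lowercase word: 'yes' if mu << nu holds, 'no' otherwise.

mu << nu means: every nu-null measurable set is also mu-null; equivalently, for every atom x, if nu({x}) = 0 then mu({x}) = 0.
Checking each atom:
  x1: nu = 1/3 > 0 -> no constraint.
  x2: nu = 1 > 0 -> no constraint.
  x3: nu = 3 > 0 -> no constraint.
  x4: nu = 1/4 > 0 -> no constraint.
  x5: nu = 0, mu = 0 -> consistent with mu << nu.
  x6: nu = 0, mu = 0 -> consistent with mu << nu.
No atom violates the condition. Therefore mu << nu.

yes


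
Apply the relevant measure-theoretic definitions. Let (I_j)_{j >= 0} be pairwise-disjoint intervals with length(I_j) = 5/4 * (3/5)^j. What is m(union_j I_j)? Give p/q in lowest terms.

By countable additivity of the Lebesgue measure on pairwise disjoint measurable sets,
  m(union_{j >= 0} I_j) = sum_{j >= 0} m(I_j) = sum_{j >= 0} a * r^j,
  with a = 5/4 and r = 3/5.
Since 0 < r = 3/5 < 1, the geometric series converges:
  sum_{j >= 0} a * r^j = a / (1 - r).
  = 5/4 / (1 - 3/5)
  = 5/4 / (2/5)
  = 25/8.

25/8


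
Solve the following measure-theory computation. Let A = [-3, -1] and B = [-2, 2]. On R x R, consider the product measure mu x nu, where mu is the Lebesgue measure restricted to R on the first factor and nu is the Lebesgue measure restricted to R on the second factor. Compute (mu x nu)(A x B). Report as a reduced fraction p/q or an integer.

For a measurable rectangle A x B, the product measure satisfies
  (mu x nu)(A x B) = mu(A) * nu(B).
  mu(A) = 2.
  nu(B) = 4.
  (mu x nu)(A x B) = 2 * 4 = 8.

8


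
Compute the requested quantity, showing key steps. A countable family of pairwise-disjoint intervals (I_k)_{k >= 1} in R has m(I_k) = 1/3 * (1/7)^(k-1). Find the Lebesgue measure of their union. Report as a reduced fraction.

By countable additivity of the Lebesgue measure on pairwise disjoint measurable sets,
  m(union_{k >= 1} I_k) = sum_{k >= 1} m(I_k) = sum_{k >= 1} a * r^(k-1),
  with a = 1/3 and r = 1/7.
Since 0 < r = 1/7 < 1, the geometric series converges:
  sum_{k >= 1} a * r^(k-1) = a / (1 - r).
  = 1/3 / (1 - 1/7)
  = 1/3 / (6/7)
  = 7/18.

7/18


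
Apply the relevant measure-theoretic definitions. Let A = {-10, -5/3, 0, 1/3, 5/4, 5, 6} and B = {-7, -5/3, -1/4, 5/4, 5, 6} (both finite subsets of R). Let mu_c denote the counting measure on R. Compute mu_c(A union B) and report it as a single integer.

Counting measure on a finite set equals cardinality. By inclusion-exclusion, |A union B| = |A| + |B| - |A cap B|.
|A| = 7, |B| = 6, |A cap B| = 4.
So mu_c(A union B) = 7 + 6 - 4 = 9.

9


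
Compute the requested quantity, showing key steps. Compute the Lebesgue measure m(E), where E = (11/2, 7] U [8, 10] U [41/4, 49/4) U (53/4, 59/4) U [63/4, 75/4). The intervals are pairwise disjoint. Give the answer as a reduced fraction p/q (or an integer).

For pairwise disjoint intervals, m(union_i I_i) = sum_i m(I_i),
and m is invariant under swapping open/closed endpoints (single points have measure 0).
So m(E) = sum_i (b_i - a_i).
  I_1 has length 7 - 11/2 = 3/2.
  I_2 has length 10 - 8 = 2.
  I_3 has length 49/4 - 41/4 = 2.
  I_4 has length 59/4 - 53/4 = 3/2.
  I_5 has length 75/4 - 63/4 = 3.
Summing:
  m(E) = 3/2 + 2 + 2 + 3/2 + 3 = 10.

10


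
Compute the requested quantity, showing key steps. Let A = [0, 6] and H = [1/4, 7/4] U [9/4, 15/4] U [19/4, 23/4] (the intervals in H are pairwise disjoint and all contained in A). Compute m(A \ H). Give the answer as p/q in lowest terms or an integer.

The ambient interval has length m(A) = 6 - 0 = 6.
Since the holes are disjoint and sit inside A, by finite additivity
  m(H) = sum_i (b_i - a_i), and m(A \ H) = m(A) - m(H).
Computing the hole measures:
  m(H_1) = 7/4 - 1/4 = 3/2.
  m(H_2) = 15/4 - 9/4 = 3/2.
  m(H_3) = 23/4 - 19/4 = 1.
Summed: m(H) = 3/2 + 3/2 + 1 = 4.
So m(A \ H) = 6 - 4 = 2.

2


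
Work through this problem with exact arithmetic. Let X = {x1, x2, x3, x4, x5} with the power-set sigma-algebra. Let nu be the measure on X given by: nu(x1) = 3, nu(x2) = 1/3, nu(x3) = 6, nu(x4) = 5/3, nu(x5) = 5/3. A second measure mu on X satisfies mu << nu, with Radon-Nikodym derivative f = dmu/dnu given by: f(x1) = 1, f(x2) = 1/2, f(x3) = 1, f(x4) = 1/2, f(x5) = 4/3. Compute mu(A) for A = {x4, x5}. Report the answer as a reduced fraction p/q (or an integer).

By the defining property of the Radon-Nikodym derivative, for every measurable set A,
  mu(A) = integral_A f dnu.
Since nu is a discrete measure concentrated on the atoms of X, the integral over A reduces to the sum
  mu(A) = sum_{x in A} f(x) * nu({x}).
Computing each term:
  x4: f(x4) * nu(x4) = 1/2 * 5/3 = 5/6.
  x5: f(x5) * nu(x5) = 4/3 * 5/3 = 20/9.
Summing: mu(A) = 5/6 + 20/9 = 55/18.

55/18


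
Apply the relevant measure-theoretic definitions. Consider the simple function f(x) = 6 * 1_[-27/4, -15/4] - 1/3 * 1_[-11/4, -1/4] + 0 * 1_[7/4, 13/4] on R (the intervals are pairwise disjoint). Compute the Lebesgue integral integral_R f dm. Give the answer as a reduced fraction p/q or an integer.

For a simple function f = sum_i c_i * 1_{A_i} with disjoint A_i,
  integral f dm = sum_i c_i * m(A_i).
Lengths of the A_i:
  m(A_1) = -15/4 - (-27/4) = 3.
  m(A_2) = -1/4 - (-11/4) = 5/2.
  m(A_3) = 13/4 - 7/4 = 3/2.
Contributions c_i * m(A_i):
  (6) * (3) = 18.
  (-1/3) * (5/2) = -5/6.
  (0) * (3/2) = 0.
Total: 18 - 5/6 + 0 = 103/6.

103/6


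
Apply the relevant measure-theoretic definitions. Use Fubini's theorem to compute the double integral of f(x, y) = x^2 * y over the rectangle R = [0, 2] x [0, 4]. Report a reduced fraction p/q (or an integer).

f(x, y) is a tensor product of a function of x and a function of y, and both factors are bounded continuous (hence Lebesgue integrable) on the rectangle, so Fubini's theorem applies:
  integral_R f d(m x m) = (integral_a1^b1 x^2 dx) * (integral_a2^b2 y dy).
Inner integral in x: integral_{0}^{2} x^2 dx = (2^3 - 0^3)/3
  = 8/3.
Inner integral in y: integral_{0}^{4} y dy = (4^2 - 0^2)/2
  = 8.
Product: (8/3) * (8) = 64/3.

64/3


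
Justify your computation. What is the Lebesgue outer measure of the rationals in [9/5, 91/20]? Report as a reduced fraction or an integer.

The set Q cap [9/5, 91/20] is countable (a subset of the countable set Q). Lebesgue outer measure of any countable set is 0: each singleton {q} has m*({q}) = 0, and by countable subadditivity m*(union_k {q_k}) <= sum_k m*({q_k}) = sum_k 0 = 0. The reverse inequality m*(E) >= 0 is automatic. So m*(Q cap [9/5, 91/20]) = 0.

0


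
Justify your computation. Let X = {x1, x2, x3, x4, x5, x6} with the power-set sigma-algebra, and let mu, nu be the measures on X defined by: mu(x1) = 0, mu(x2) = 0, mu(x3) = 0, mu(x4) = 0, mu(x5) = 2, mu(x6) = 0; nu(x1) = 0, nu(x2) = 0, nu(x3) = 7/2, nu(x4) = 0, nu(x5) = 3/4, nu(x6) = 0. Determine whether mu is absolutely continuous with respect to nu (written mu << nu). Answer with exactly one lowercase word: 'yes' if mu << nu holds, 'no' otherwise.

mu << nu means: every nu-null measurable set is also mu-null; equivalently, for every atom x, if nu({x}) = 0 then mu({x}) = 0.
Checking each atom:
  x1: nu = 0, mu = 0 -> consistent with mu << nu.
  x2: nu = 0, mu = 0 -> consistent with mu << nu.
  x3: nu = 7/2 > 0 -> no constraint.
  x4: nu = 0, mu = 0 -> consistent with mu << nu.
  x5: nu = 3/4 > 0 -> no constraint.
  x6: nu = 0, mu = 0 -> consistent with mu << nu.
No atom violates the condition. Therefore mu << nu.

yes


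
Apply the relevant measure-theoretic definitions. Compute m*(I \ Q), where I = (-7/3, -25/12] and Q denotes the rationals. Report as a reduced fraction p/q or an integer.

The interval I = (-7/3, -25/12] has m(I) = -25/12 - (-7/3) = 1/4 (endpoints are measure-zero, so open/closed/half-open agree). Write I = (I cap Q) u (I \ Q). The rationals in I are countable, so m*(I cap Q) = 0 (cover each rational by intervals whose total length is arbitrarily small). By countable subadditivity m*(I) <= m*(I cap Q) + m*(I \ Q), hence m*(I \ Q) >= m(I) = 1/4. The reverse inequality m*(I \ Q) <= m*(I) = 1/4 is trivial since (I \ Q) is a subset of I. Therefore m*(I \ Q) = 1/4.

1/4


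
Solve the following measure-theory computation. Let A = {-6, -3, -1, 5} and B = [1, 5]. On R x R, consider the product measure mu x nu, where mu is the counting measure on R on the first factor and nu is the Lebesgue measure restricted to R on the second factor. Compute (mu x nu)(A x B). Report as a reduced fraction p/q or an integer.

For a measurable rectangle A x B, the product measure satisfies
  (mu x nu)(A x B) = mu(A) * nu(B).
  mu(A) = 4.
  nu(B) = 4.
  (mu x nu)(A x B) = 4 * 4 = 16.

16


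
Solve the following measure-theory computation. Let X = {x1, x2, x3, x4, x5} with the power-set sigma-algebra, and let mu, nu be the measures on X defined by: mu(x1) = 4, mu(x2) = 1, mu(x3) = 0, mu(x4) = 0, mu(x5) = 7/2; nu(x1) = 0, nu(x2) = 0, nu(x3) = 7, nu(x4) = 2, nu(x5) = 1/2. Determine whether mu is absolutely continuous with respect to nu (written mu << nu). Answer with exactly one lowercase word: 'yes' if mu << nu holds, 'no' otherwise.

mu << nu means: every nu-null measurable set is also mu-null; equivalently, for every atom x, if nu({x}) = 0 then mu({x}) = 0.
Checking each atom:
  x1: nu = 0, mu = 4 > 0 -> violates mu << nu.
  x2: nu = 0, mu = 1 > 0 -> violates mu << nu.
  x3: nu = 7 > 0 -> no constraint.
  x4: nu = 2 > 0 -> no constraint.
  x5: nu = 1/2 > 0 -> no constraint.
The atom(s) x1, x2 violate the condition (nu = 0 but mu > 0). Therefore mu is NOT absolutely continuous w.r.t. nu.

no


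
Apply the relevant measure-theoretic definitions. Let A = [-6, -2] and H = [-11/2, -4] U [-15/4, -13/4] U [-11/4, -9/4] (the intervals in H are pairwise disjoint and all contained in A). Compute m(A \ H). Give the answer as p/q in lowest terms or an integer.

The ambient interval has length m(A) = -2 - (-6) = 4.
Since the holes are disjoint and sit inside A, by finite additivity
  m(H) = sum_i (b_i - a_i), and m(A \ H) = m(A) - m(H).
Computing the hole measures:
  m(H_1) = -4 - (-11/2) = 3/2.
  m(H_2) = -13/4 - (-15/4) = 1/2.
  m(H_3) = -9/4 - (-11/4) = 1/2.
Summed: m(H) = 3/2 + 1/2 + 1/2 = 5/2.
So m(A \ H) = 4 - 5/2 = 3/2.

3/2


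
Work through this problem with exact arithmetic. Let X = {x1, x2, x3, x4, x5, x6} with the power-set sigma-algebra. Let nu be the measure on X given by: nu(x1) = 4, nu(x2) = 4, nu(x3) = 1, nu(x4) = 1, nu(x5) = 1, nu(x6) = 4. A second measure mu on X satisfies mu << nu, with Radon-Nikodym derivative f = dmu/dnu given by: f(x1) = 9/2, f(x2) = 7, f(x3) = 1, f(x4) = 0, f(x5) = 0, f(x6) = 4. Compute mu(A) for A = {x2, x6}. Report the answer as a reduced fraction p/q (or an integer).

By the defining property of the Radon-Nikodym derivative, for every measurable set A,
  mu(A) = integral_A f dnu.
Since nu is a discrete measure concentrated on the atoms of X, the integral over A reduces to the sum
  mu(A) = sum_{x in A} f(x) * nu({x}).
Computing each term:
  x2: f(x2) * nu(x2) = 7 * 4 = 28.
  x6: f(x6) * nu(x6) = 4 * 4 = 16.
Summing: mu(A) = 28 + 16 = 44.

44


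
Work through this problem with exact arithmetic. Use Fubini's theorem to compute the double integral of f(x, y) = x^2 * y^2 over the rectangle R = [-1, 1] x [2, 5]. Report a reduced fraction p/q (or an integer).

f(x, y) is a tensor product of a function of x and a function of y, and both factors are bounded continuous (hence Lebesgue integrable) on the rectangle, so Fubini's theorem applies:
  integral_R f d(m x m) = (integral_a1^b1 x^2 dx) * (integral_a2^b2 y^2 dy).
Inner integral in x: integral_{-1}^{1} x^2 dx = (1^3 - (-1)^3)/3
  = 2/3.
Inner integral in y: integral_{2}^{5} y^2 dy = (5^3 - 2^3)/3
  = 39.
Product: (2/3) * (39) = 26.

26


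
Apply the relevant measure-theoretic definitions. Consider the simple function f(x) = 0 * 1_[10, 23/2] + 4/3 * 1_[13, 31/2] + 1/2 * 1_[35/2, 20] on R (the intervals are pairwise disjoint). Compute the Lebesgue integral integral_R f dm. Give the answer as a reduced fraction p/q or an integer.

For a simple function f = sum_i c_i * 1_{A_i} with disjoint A_i,
  integral f dm = sum_i c_i * m(A_i).
Lengths of the A_i:
  m(A_1) = 23/2 - 10 = 3/2.
  m(A_2) = 31/2 - 13 = 5/2.
  m(A_3) = 20 - 35/2 = 5/2.
Contributions c_i * m(A_i):
  (0) * (3/2) = 0.
  (4/3) * (5/2) = 10/3.
  (1/2) * (5/2) = 5/4.
Total: 0 + 10/3 + 5/4 = 55/12.

55/12


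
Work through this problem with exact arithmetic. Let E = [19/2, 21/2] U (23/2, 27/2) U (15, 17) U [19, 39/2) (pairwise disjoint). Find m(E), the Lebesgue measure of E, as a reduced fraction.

For pairwise disjoint intervals, m(union_i I_i) = sum_i m(I_i),
and m is invariant under swapping open/closed endpoints (single points have measure 0).
So m(E) = sum_i (b_i - a_i).
  I_1 has length 21/2 - 19/2 = 1.
  I_2 has length 27/2 - 23/2 = 2.
  I_3 has length 17 - 15 = 2.
  I_4 has length 39/2 - 19 = 1/2.
Summing:
  m(E) = 1 + 2 + 2 + 1/2 = 11/2.

11/2


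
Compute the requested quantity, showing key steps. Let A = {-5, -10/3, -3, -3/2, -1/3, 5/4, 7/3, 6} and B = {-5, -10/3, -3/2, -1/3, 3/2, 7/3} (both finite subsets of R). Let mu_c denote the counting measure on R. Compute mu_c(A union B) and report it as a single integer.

Counting measure on a finite set equals cardinality. By inclusion-exclusion, |A union B| = |A| + |B| - |A cap B|.
|A| = 8, |B| = 6, |A cap B| = 5.
So mu_c(A union B) = 8 + 6 - 5 = 9.

9


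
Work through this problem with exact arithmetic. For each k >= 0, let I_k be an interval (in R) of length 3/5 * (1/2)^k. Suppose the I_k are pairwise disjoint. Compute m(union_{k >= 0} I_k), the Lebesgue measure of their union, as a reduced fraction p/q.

By countable additivity of the Lebesgue measure on pairwise disjoint measurable sets,
  m(union_{k >= 0} I_k) = sum_{k >= 0} m(I_k) = sum_{k >= 0} a * r^k,
  with a = 3/5 and r = 1/2.
Since 0 < r = 1/2 < 1, the geometric series converges:
  sum_{k >= 0} a * r^k = a / (1 - r).
  = 3/5 / (1 - 1/2)
  = 3/5 / (1/2)
  = 6/5.

6/5


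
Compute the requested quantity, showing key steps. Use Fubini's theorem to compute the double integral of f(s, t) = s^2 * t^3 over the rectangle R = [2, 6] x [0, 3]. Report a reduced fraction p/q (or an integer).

f(s, t) is a tensor product of a function of s and a function of t, and both factors are bounded continuous (hence Lebesgue integrable) on the rectangle, so Fubini's theorem applies:
  integral_R f d(m x m) = (integral_a1^b1 s^2 ds) * (integral_a2^b2 t^3 dt).
Inner integral in s: integral_{2}^{6} s^2 ds = (6^3 - 2^3)/3
  = 208/3.
Inner integral in t: integral_{0}^{3} t^3 dt = (3^4 - 0^4)/4
  = 81/4.
Product: (208/3) * (81/4) = 1404.

1404


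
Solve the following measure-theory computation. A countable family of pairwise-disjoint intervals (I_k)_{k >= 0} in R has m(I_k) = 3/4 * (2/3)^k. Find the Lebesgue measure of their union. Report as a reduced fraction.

By countable additivity of the Lebesgue measure on pairwise disjoint measurable sets,
  m(union_{k >= 0} I_k) = sum_{k >= 0} m(I_k) = sum_{k >= 0} a * r^k,
  with a = 3/4 and r = 2/3.
Since 0 < r = 2/3 < 1, the geometric series converges:
  sum_{k >= 0} a * r^k = a / (1 - r).
  = 3/4 / (1 - 2/3)
  = 3/4 / (1/3)
  = 9/4.

9/4


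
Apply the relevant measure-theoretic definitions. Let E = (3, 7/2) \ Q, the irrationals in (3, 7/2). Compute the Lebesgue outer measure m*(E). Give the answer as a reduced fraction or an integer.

The interval I = (3, 7/2) has m(I) = 7/2 - 3 = 1/2 (endpoints are measure-zero, so open/closed/half-open agree). Write I = (I cap Q) u (I \ Q). The rationals in I are countable, so m*(I cap Q) = 0 (cover each rational by intervals whose total length is arbitrarily small). By countable subadditivity m*(I) <= m*(I cap Q) + m*(I \ Q), hence m*(I \ Q) >= m(I) = 1/2. The reverse inequality m*(I \ Q) <= m*(I) = 1/2 is trivial since (I \ Q) is a subset of I. Therefore m*(I \ Q) = 1/2.

1/2


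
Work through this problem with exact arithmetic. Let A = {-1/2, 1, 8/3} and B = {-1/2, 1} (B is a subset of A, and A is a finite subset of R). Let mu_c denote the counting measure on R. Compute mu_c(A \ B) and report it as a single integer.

Counting measure assigns mu_c(E) = |E| (number of elements) when E is finite. For B subset A, A \ B is the set of elements of A not in B, so |A \ B| = |A| - |B|.
|A| = 3, |B| = 2, so mu_c(A \ B) = 3 - 2 = 1.

1


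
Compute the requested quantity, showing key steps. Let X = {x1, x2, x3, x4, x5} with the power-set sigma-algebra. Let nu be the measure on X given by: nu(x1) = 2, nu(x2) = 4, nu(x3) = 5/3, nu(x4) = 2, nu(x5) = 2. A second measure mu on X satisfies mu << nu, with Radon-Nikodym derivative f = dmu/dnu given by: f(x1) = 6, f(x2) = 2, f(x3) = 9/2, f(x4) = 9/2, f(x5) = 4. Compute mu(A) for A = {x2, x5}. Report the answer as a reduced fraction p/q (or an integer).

By the defining property of the Radon-Nikodym derivative, for every measurable set A,
  mu(A) = integral_A f dnu.
Since nu is a discrete measure concentrated on the atoms of X, the integral over A reduces to the sum
  mu(A) = sum_{x in A} f(x) * nu({x}).
Computing each term:
  x2: f(x2) * nu(x2) = 2 * 4 = 8.
  x5: f(x5) * nu(x5) = 4 * 2 = 8.
Summing: mu(A) = 8 + 8 = 16.

16


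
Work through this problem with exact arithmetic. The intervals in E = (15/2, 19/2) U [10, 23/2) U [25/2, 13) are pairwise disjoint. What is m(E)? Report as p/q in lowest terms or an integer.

For pairwise disjoint intervals, m(union_i I_i) = sum_i m(I_i),
and m is invariant under swapping open/closed endpoints (single points have measure 0).
So m(E) = sum_i (b_i - a_i).
  I_1 has length 19/2 - 15/2 = 2.
  I_2 has length 23/2 - 10 = 3/2.
  I_3 has length 13 - 25/2 = 1/2.
Summing:
  m(E) = 2 + 3/2 + 1/2 = 4.

4


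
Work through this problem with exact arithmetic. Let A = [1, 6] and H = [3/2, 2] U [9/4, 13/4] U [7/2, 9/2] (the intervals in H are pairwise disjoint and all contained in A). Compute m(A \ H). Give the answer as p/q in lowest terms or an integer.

The ambient interval has length m(A) = 6 - 1 = 5.
Since the holes are disjoint and sit inside A, by finite additivity
  m(H) = sum_i (b_i - a_i), and m(A \ H) = m(A) - m(H).
Computing the hole measures:
  m(H_1) = 2 - 3/2 = 1/2.
  m(H_2) = 13/4 - 9/4 = 1.
  m(H_3) = 9/2 - 7/2 = 1.
Summed: m(H) = 1/2 + 1 + 1 = 5/2.
So m(A \ H) = 5 - 5/2 = 5/2.

5/2


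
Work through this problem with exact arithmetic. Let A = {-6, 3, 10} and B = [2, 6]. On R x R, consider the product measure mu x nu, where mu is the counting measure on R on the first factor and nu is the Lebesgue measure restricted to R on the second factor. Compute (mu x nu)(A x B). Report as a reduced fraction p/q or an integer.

For a measurable rectangle A x B, the product measure satisfies
  (mu x nu)(A x B) = mu(A) * nu(B).
  mu(A) = 3.
  nu(B) = 4.
  (mu x nu)(A x B) = 3 * 4 = 12.

12


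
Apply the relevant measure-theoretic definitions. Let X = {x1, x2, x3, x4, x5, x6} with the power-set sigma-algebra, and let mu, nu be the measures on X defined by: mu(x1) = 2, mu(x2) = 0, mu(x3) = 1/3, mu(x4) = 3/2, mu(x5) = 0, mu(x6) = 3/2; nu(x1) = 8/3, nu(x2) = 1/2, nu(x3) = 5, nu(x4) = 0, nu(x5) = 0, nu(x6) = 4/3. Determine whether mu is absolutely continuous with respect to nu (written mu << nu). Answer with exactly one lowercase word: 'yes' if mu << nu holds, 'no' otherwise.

mu << nu means: every nu-null measurable set is also mu-null; equivalently, for every atom x, if nu({x}) = 0 then mu({x}) = 0.
Checking each atom:
  x1: nu = 8/3 > 0 -> no constraint.
  x2: nu = 1/2 > 0 -> no constraint.
  x3: nu = 5 > 0 -> no constraint.
  x4: nu = 0, mu = 3/2 > 0 -> violates mu << nu.
  x5: nu = 0, mu = 0 -> consistent with mu << nu.
  x6: nu = 4/3 > 0 -> no constraint.
The atom(s) x4 violate the condition (nu = 0 but mu > 0). Therefore mu is NOT absolutely continuous w.r.t. nu.

no


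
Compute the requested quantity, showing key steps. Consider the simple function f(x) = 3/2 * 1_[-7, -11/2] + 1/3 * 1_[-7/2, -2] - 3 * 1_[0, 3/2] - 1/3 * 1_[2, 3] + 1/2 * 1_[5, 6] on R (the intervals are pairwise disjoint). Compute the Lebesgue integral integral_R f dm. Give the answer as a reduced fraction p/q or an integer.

For a simple function f = sum_i c_i * 1_{A_i} with disjoint A_i,
  integral f dm = sum_i c_i * m(A_i).
Lengths of the A_i:
  m(A_1) = -11/2 - (-7) = 3/2.
  m(A_2) = -2 - (-7/2) = 3/2.
  m(A_3) = 3/2 - 0 = 3/2.
  m(A_4) = 3 - 2 = 1.
  m(A_5) = 6 - 5 = 1.
Contributions c_i * m(A_i):
  (3/2) * (3/2) = 9/4.
  (1/3) * (3/2) = 1/2.
  (-3) * (3/2) = -9/2.
  (-1/3) * (1) = -1/3.
  (1/2) * (1) = 1/2.
Total: 9/4 + 1/2 - 9/2 - 1/3 + 1/2 = -19/12.

-19/12


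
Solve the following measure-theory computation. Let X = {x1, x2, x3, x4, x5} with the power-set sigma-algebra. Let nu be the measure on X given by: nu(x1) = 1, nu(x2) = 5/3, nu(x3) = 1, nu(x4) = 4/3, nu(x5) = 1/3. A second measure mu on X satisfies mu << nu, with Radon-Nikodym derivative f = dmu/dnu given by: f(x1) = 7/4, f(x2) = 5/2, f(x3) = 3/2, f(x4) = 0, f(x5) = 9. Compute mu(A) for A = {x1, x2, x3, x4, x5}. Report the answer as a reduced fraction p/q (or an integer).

By the defining property of the Radon-Nikodym derivative, for every measurable set A,
  mu(A) = integral_A f dnu.
Since nu is a discrete measure concentrated on the atoms of X, the integral over A reduces to the sum
  mu(A) = sum_{x in A} f(x) * nu({x}).
Computing each term:
  x1: f(x1) * nu(x1) = 7/4 * 1 = 7/4.
  x2: f(x2) * nu(x2) = 5/2 * 5/3 = 25/6.
  x3: f(x3) * nu(x3) = 3/2 * 1 = 3/2.
  x4: f(x4) * nu(x4) = 0 * 4/3 = 0.
  x5: f(x5) * nu(x5) = 9 * 1/3 = 3.
Summing: mu(A) = 7/4 + 25/6 + 3/2 + 0 + 3 = 125/12.

125/12


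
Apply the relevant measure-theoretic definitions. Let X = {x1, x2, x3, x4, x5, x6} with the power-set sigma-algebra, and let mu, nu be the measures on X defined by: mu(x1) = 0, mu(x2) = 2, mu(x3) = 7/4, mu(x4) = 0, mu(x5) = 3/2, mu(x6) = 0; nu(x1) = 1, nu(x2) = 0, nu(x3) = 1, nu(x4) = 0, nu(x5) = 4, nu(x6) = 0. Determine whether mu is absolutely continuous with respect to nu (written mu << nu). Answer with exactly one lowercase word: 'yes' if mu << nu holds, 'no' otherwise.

mu << nu means: every nu-null measurable set is also mu-null; equivalently, for every atom x, if nu({x}) = 0 then mu({x}) = 0.
Checking each atom:
  x1: nu = 1 > 0 -> no constraint.
  x2: nu = 0, mu = 2 > 0 -> violates mu << nu.
  x3: nu = 1 > 0 -> no constraint.
  x4: nu = 0, mu = 0 -> consistent with mu << nu.
  x5: nu = 4 > 0 -> no constraint.
  x6: nu = 0, mu = 0 -> consistent with mu << nu.
The atom(s) x2 violate the condition (nu = 0 but mu > 0). Therefore mu is NOT absolutely continuous w.r.t. nu.

no


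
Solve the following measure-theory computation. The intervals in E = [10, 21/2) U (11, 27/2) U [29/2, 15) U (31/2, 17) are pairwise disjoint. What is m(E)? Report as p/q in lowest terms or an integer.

For pairwise disjoint intervals, m(union_i I_i) = sum_i m(I_i),
and m is invariant under swapping open/closed endpoints (single points have measure 0).
So m(E) = sum_i (b_i - a_i).
  I_1 has length 21/2 - 10 = 1/2.
  I_2 has length 27/2 - 11 = 5/2.
  I_3 has length 15 - 29/2 = 1/2.
  I_4 has length 17 - 31/2 = 3/2.
Summing:
  m(E) = 1/2 + 5/2 + 1/2 + 3/2 = 5.

5


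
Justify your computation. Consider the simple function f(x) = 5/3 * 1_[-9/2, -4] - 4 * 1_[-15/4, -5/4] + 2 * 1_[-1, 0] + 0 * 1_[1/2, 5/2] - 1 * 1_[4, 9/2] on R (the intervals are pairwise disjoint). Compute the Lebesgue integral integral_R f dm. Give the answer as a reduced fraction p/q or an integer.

For a simple function f = sum_i c_i * 1_{A_i} with disjoint A_i,
  integral f dm = sum_i c_i * m(A_i).
Lengths of the A_i:
  m(A_1) = -4 - (-9/2) = 1/2.
  m(A_2) = -5/4 - (-15/4) = 5/2.
  m(A_3) = 0 - (-1) = 1.
  m(A_4) = 5/2 - 1/2 = 2.
  m(A_5) = 9/2 - 4 = 1/2.
Contributions c_i * m(A_i):
  (5/3) * (1/2) = 5/6.
  (-4) * (5/2) = -10.
  (2) * (1) = 2.
  (0) * (2) = 0.
  (-1) * (1/2) = -1/2.
Total: 5/6 - 10 + 2 + 0 - 1/2 = -23/3.

-23/3


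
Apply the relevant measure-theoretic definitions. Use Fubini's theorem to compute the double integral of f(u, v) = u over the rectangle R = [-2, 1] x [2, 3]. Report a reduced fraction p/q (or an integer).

f(u, v) is a tensor product of a function of u and a function of v, and both factors are bounded continuous (hence Lebesgue integrable) on the rectangle, so Fubini's theorem applies:
  integral_R f d(m x m) = (integral_a1^b1 u du) * (integral_a2^b2 1 dv).
Inner integral in u: integral_{-2}^{1} u du = (1^2 - (-2)^2)/2
  = -3/2.
Inner integral in v: integral_{2}^{3} 1 dv = (3^1 - 2^1)/1
  = 1.
Product: (-3/2) * (1) = -3/2.

-3/2


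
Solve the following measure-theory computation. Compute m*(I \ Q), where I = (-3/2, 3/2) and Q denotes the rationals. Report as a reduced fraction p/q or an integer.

The interval I = (-3/2, 3/2) has m(I) = 3/2 - (-3/2) = 3 (endpoints are measure-zero, so open/closed/half-open agree). Write I = (I cap Q) u (I \ Q). The rationals in I are countable, so m*(I cap Q) = 0 (cover each rational by intervals whose total length is arbitrarily small). By countable subadditivity m*(I) <= m*(I cap Q) + m*(I \ Q), hence m*(I \ Q) >= m(I) = 3. The reverse inequality m*(I \ Q) <= m*(I) = 3 is trivial since (I \ Q) is a subset of I. Therefore m*(I \ Q) = 3.

3
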